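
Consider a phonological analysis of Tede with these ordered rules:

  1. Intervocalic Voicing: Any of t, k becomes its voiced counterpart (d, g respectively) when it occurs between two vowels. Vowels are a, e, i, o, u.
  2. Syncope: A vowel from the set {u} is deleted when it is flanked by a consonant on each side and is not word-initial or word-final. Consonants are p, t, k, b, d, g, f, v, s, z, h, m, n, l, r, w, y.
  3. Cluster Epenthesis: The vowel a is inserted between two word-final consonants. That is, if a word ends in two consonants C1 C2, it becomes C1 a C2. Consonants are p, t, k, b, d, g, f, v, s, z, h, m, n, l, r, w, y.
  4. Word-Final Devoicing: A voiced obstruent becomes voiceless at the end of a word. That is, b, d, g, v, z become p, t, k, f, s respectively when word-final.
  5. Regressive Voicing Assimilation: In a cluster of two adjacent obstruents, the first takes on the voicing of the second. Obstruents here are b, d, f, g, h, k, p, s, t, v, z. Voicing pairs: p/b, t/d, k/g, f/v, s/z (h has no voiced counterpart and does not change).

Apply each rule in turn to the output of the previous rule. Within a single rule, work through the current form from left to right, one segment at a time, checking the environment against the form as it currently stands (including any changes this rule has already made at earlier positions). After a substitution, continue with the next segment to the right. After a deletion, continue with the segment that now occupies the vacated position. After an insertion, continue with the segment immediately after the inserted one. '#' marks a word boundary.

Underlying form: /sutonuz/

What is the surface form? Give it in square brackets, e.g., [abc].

1 Intervocalic Voicing: [sutonuz] → [sudonuz]
2 Syncope: [sudonuz] → [sdonz]
3 Cluster Epenthesis: [sdonz] → [sdonaz]
4 Word-Final Devoicing: [sdonaz] → [sdonas]
5 Regressive Voicing Assimilation: [sdonas] → [zdonas]

[zdonas]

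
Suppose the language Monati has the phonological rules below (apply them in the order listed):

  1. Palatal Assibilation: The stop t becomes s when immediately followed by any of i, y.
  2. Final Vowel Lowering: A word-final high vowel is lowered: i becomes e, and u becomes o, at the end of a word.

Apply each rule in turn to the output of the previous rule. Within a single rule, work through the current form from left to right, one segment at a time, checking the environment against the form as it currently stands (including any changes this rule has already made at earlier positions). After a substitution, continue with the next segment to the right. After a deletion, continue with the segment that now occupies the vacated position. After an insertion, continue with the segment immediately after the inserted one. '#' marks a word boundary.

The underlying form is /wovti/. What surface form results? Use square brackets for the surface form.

1 Palatal Assibilation: [wovti] → [wovsi]
2 Final Vowel Lowering: [wovsi] → [wovse]

[wovse]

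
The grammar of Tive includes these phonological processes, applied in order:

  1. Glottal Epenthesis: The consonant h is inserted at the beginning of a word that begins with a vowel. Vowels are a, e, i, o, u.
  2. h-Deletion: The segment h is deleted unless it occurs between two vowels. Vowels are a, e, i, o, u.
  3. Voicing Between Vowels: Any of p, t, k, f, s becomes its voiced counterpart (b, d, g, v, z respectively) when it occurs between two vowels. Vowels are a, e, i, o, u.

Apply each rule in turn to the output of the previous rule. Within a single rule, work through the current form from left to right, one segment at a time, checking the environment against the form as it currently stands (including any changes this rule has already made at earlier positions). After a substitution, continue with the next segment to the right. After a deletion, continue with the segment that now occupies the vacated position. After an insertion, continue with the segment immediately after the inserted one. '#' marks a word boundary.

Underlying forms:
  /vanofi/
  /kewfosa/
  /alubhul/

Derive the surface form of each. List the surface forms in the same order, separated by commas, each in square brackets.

[vanovi], [kewfoza], [alubul]

/vanofi/:
  1 Glottal Epenthesis: no change — [vanofi]
  2 h-Deletion: no change — [vanofi]
  3 Voicing Between Vowels: [vanofi] → [vanovi]
/kewfosa/:
  1 Glottal Epenthesis: no change — [kewfosa]
  2 h-Deletion: no change — [kewfosa]
  3 Voicing Between Vowels: [kewfosa] → [kewfoza]
/alubhul/:
  1 Glottal Epenthesis: [alubhul] → [halubhul]
  2 h-Deletion: [halubhul] → [alubul]
  3 Voicing Between Vowels: no change — [alubul]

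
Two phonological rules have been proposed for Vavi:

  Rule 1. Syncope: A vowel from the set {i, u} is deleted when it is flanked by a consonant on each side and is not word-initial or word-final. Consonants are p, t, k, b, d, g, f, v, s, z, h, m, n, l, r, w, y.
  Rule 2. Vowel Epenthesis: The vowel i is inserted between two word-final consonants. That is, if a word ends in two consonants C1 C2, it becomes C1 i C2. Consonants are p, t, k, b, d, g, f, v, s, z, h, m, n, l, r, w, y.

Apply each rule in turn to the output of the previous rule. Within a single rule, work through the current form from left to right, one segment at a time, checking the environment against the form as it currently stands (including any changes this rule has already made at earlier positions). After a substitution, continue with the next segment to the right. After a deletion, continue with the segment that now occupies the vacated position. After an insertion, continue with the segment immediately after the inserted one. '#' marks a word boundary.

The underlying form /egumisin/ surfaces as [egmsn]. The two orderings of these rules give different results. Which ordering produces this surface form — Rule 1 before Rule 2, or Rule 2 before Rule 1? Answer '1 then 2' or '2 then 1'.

2 then 1

Order 1 then 2:
  1 Syncope: [egumisin] → [egmsn]
  2 Vowel Epenthesis: [egmsn] → [egmsin]
  result: [egmsin]
Order 2 then 1:
  2 Vowel Epenthesis: no change — [egumisin]
  1 Syncope: [egumisin] → [egmsn]
  result: [egmsn]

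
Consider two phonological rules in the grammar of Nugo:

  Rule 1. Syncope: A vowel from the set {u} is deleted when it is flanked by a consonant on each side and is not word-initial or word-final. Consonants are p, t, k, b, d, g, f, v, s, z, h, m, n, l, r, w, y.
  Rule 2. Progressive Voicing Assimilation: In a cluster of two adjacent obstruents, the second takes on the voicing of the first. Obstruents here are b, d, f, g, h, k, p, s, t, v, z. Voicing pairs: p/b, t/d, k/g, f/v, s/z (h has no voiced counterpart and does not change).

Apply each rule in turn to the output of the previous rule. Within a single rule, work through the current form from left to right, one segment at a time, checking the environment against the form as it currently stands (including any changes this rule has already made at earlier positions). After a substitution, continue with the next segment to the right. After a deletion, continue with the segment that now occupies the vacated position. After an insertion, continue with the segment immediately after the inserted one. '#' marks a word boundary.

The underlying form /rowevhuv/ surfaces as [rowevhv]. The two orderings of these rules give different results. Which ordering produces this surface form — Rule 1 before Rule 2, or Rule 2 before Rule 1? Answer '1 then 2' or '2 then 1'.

Order 1 then 2:
  1 Syncope: [rowevhuv] → [rowevhv]
  2 Progressive Voicing Assimilation: [rowevhv] → [rowevhf]
  result: [rowevhf]
Order 2 then 1:
  2 Progressive Voicing Assimilation: no change — [rowevhuv]
  1 Syncope: [rowevhuv] → [rowevhv]
  result: [rowevhv]

2 then 1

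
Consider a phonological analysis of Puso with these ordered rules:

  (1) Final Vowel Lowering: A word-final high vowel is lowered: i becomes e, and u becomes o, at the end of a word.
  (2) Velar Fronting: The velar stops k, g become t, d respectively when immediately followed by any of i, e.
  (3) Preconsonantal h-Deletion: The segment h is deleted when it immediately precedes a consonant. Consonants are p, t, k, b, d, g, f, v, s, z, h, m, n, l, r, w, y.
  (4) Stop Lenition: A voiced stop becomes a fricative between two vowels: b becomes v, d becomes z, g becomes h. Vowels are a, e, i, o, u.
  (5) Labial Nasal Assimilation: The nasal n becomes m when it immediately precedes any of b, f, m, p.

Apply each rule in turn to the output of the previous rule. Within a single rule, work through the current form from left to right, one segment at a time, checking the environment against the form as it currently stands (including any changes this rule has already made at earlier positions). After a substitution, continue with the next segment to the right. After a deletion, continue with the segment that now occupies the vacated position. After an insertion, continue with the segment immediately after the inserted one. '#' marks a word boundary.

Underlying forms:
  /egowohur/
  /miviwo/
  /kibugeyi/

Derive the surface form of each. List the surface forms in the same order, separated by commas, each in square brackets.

[ehowohur], [miviwo], [tivuzeye]

/egowohur/:
  (1) Final Vowel Lowering: no change — [egowohur]
  (2) Velar Fronting: no change — [egowohur]
  (3) Preconsonantal h-Deletion: no change — [egowohur]
  (4) Stop Lenition: [egowohur] → [ehowohur]
  (5) Labial Nasal Assimilation: no change — [ehowohur]
/miviwo/:
  (1) Final Vowel Lowering: no change — [miviwo]
  (2) Velar Fronting: no change — [miviwo]
  (3) Preconsonantal h-Deletion: no change — [miviwo]
  (4) Stop Lenition: no change — [miviwo]
  (5) Labial Nasal Assimilation: no change — [miviwo]
/kibugeyi/:
  (1) Final Vowel Lowering: [kibugeyi] → [kibugeye]
  (2) Velar Fronting: [kibugeye] → [tibudeye]
  (3) Preconsonantal h-Deletion: no change — [tibudeye]
  (4) Stop Lenition: [tibudeye] → [tivuzeye]
  (5) Labial Nasal Assimilation: no change — [tivuzeye]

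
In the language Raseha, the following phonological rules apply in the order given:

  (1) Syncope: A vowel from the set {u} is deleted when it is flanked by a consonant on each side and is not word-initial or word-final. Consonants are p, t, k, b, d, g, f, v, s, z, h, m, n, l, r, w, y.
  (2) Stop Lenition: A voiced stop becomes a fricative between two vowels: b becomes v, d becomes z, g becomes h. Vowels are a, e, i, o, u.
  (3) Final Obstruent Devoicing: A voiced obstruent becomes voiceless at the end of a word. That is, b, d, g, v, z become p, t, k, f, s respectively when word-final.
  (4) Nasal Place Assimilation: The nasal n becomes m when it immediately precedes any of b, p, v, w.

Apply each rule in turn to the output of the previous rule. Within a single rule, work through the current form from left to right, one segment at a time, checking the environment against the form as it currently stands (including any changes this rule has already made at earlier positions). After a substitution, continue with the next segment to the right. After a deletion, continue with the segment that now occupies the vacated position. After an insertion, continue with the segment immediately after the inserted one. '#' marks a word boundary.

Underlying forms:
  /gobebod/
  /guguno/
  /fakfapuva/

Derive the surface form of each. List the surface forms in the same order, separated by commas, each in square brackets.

[govevot], [ggno], [fakfapva]

/gobebod/:
  (1) Syncope: no change — [gobebod]
  (2) Stop Lenition: [gobebod] → [govevod]
  (3) Final Obstruent Devoicing: [govevod] → [govevot]
  (4) Nasal Place Assimilation: no change — [govevot]
/guguno/:
  (1) Syncope: [guguno] → [ggno]
  (2) Stop Lenition: no change — [ggno]
  (3) Final Obstruent Devoicing: no change — [ggno]
  (4) Nasal Place Assimilation: no change — [ggno]
/fakfapuva/:
  (1) Syncope: [fakfapuva] → [fakfapva]
  (2) Stop Lenition: no change — [fakfapva]
  (3) Final Obstruent Devoicing: no change — [fakfapva]
  (4) Nasal Place Assimilation: no change — [fakfapva]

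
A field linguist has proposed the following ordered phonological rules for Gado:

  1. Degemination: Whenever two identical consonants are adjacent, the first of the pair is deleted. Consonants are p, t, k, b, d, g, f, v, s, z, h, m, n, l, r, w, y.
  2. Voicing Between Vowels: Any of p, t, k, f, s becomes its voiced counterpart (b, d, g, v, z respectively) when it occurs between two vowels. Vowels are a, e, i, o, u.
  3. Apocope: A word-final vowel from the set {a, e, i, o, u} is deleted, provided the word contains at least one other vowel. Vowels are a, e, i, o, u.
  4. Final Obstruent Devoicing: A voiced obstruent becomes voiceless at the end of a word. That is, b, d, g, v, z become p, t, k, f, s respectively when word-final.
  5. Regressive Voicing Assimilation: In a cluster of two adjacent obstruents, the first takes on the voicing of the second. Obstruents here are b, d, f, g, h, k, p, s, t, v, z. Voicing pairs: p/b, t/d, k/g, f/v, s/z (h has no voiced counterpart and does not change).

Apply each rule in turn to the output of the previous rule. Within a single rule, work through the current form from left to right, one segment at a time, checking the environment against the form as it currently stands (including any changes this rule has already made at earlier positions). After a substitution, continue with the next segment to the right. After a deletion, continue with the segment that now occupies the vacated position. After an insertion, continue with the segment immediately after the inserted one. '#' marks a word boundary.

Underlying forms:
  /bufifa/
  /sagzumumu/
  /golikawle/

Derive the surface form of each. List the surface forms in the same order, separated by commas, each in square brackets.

[buvif], [sagzumum], [goligawl]

/bufifa/:
  1 Degemination: no change — [bufifa]
  2 Voicing Between Vowels: [bufifa] → [buviva]
  3 Apocope: [buviva] → [buviv]
  4 Final Obstruent Devoicing: [buviv] → [buvif]
  5 Regressive Voicing Assimilation: no change — [buvif]
/sagzumumu/:
  1 Degemination: no change — [sagzumumu]
  2 Voicing Between Vowels: no change — [sagzumumu]
  3 Apocope: [sagzumumu] → [sagzumum]
  4 Final Obstruent Devoicing: no change — [sagzumum]
  5 Regressive Voicing Assimilation: no change — [sagzumum]
/golikawle/:
  1 Degemination: no change — [golikawle]
  2 Voicing Between Vowels: [golikawle] → [goligawle]
  3 Apocope: [goligawle] → [goligawl]
  4 Final Obstruent Devoicing: no change — [goligawl]
  5 Regressive Voicing Assimilation: no change — [goligawl]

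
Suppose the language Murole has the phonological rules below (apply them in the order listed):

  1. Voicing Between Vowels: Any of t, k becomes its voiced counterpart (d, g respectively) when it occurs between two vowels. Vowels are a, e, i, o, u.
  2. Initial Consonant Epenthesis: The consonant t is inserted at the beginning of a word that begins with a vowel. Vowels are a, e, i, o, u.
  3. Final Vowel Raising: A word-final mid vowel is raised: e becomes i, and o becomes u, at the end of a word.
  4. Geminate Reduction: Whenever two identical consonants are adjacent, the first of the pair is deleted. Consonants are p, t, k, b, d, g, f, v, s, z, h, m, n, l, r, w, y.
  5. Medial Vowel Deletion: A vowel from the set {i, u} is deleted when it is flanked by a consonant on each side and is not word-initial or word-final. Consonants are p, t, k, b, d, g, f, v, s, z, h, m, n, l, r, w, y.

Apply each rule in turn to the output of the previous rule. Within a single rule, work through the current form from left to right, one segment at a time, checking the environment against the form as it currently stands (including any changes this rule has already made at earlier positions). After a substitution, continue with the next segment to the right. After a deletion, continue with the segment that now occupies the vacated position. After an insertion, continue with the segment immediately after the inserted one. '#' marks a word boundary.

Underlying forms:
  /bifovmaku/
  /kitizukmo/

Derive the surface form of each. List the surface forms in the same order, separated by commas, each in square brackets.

/bifovmaku/:
  1 Voicing Between Vowels: [bifovmaku] → [bifovmagu]
  2 Initial Consonant Epenthesis: no change — [bifovmagu]
  3 Final Vowel Raising: no change — [bifovmagu]
  4 Geminate Reduction: no change — [bifovmagu]
  5 Medial Vowel Deletion: [bifovmagu] → [bfovmagu]
/kitizukmo/:
  1 Voicing Between Vowels: [kitizukmo] → [kidizukmo]
  2 Initial Consonant Epenthesis: no change — [kidizukmo]
  3 Final Vowel Raising: [kidizukmo] → [kidizukmu]
  4 Geminate Reduction: no change — [kidizukmu]
  5 Medial Vowel Deletion: [kidizukmu] → [kdzkmu]

[bfovmagu], [kdzkmu]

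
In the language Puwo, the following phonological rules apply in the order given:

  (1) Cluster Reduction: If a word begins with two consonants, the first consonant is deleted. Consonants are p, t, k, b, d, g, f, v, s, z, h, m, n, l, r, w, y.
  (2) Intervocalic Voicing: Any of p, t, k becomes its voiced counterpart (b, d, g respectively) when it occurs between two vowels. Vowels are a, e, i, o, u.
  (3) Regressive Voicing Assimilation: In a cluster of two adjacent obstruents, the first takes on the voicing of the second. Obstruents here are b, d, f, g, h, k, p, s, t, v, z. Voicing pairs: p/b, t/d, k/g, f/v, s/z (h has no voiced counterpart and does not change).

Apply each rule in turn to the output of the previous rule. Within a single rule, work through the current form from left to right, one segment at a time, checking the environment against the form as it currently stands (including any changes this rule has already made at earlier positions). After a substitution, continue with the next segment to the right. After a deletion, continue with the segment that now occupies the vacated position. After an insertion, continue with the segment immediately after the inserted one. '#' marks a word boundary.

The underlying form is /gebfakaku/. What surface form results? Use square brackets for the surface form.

(1) Cluster Reduction: no change — [gebfakaku]
(2) Intervocalic Voicing: [gebfakaku] → [gebfagagu]
(3) Regressive Voicing Assimilation: [gebfagagu] → [gepfagagu]

[gepfagagu]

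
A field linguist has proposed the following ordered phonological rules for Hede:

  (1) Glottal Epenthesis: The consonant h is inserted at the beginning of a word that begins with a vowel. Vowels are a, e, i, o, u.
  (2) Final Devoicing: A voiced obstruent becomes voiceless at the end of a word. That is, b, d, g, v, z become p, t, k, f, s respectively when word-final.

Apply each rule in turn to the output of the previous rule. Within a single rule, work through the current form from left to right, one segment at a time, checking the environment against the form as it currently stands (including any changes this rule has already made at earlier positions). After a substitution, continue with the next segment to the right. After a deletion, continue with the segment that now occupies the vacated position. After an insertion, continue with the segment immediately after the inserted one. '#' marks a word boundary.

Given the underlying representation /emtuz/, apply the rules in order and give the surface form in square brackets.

[hemtus]

(1) Glottal Epenthesis: [emtuz] → [hemtuz]
(2) Final Devoicing: [hemtuz] → [hemtus]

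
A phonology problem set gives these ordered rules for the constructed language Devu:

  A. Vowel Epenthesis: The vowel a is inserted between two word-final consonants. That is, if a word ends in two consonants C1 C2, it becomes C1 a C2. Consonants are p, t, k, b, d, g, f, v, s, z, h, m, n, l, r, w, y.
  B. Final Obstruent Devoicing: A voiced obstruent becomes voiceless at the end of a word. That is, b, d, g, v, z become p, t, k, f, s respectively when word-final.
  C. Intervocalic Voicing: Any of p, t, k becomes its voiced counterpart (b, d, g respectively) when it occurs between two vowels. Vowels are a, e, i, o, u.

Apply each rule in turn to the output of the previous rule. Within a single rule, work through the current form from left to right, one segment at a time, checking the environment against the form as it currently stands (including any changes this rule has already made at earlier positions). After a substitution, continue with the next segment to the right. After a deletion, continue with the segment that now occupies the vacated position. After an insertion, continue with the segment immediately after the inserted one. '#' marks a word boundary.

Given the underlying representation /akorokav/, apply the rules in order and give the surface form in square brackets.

A Vowel Epenthesis: no change — [akorokav]
B Final Obstruent Devoicing: [akorokav] → [akorokaf]
C Intervocalic Voicing: [akorokaf] → [agorogaf]

[agorogaf]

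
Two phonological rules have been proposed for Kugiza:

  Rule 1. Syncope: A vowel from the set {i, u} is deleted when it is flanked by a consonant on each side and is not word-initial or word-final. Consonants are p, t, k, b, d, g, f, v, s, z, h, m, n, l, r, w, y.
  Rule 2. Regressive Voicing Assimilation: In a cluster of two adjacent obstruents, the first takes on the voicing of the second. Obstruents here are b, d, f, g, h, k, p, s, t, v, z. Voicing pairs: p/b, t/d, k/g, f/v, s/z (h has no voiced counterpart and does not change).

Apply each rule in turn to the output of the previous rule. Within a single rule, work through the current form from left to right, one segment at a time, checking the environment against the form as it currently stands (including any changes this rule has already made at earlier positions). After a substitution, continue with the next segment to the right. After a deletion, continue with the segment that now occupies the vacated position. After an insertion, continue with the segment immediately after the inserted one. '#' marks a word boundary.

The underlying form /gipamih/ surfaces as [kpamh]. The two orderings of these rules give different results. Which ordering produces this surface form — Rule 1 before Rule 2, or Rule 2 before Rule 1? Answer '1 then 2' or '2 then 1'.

1 then 2

Order 1 then 2:
  1 Syncope: [gipamih] → [gpamh]
  2 Regressive Voicing Assimilation: [gpamh] → [kpamh]
  result: [kpamh]
Order 2 then 1:
  2 Regressive Voicing Assimilation: no change — [gipamih]
  1 Syncope: [gipamih] → [gpamh]
  result: [gpamh]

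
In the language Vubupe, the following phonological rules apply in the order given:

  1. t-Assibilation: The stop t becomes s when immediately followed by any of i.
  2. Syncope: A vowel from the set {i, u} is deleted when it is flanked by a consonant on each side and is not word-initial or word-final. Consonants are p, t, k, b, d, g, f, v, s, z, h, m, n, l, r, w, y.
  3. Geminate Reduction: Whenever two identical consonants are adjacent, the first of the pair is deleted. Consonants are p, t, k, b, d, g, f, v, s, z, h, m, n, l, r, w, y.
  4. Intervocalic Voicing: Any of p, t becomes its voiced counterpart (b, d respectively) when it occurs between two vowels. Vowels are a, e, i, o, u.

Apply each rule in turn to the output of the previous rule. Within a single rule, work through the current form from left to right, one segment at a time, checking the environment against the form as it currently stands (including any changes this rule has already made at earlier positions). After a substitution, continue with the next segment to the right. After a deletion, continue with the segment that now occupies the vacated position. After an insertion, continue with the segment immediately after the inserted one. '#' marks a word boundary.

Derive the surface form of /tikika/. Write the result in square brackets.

1 t-Assibilation: [tikika] → [sikika]
2 Syncope: [sikika] → [skka]
3 Geminate Reduction: [skka] → [ska]
4 Intervocalic Voicing: no change — [ska]

[ska]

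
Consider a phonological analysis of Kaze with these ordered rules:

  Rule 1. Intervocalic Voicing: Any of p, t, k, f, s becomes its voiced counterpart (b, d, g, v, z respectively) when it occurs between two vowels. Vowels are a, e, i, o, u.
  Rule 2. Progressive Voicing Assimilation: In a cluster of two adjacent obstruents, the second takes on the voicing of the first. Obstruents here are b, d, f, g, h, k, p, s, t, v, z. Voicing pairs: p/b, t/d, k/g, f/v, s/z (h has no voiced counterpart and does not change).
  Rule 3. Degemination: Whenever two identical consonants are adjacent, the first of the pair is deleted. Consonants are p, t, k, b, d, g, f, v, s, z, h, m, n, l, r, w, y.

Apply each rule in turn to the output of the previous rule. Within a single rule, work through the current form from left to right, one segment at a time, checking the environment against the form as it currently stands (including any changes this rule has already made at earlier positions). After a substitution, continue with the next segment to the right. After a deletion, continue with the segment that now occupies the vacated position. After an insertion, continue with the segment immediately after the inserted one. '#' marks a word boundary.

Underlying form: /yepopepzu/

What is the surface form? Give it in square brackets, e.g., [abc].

Rule 1 Intervocalic Voicing: [yepopepzu] → [yebobepzu]
Rule 2 Progressive Voicing Assimilation: [yebobepzu] → [yebobepsu]
Rule 3 Degemination: no change — [yebobepsu]

[yebobepsu]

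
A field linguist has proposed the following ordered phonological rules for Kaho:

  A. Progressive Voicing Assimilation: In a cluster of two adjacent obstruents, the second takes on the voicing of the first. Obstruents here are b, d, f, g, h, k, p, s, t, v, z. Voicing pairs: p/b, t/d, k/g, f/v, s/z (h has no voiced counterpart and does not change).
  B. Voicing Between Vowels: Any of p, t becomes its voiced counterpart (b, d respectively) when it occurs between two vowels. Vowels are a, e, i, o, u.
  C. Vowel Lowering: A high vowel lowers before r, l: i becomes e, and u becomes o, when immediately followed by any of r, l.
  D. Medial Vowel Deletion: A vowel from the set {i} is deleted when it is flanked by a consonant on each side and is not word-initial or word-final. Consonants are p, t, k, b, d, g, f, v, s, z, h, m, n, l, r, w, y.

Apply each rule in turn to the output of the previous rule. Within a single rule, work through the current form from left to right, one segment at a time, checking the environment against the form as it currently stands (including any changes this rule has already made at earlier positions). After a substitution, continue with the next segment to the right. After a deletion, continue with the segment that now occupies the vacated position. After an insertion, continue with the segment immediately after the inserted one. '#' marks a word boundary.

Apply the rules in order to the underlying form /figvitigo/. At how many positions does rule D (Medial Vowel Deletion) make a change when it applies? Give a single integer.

3

A Progressive Voicing Assimilation: no change — [figvitigo]
B Voicing Between Vowels: [figvitigo] → [figvidigo]
C Vowel Lowering: no change — [figvidigo]
D Medial Vowel Deletion: [figvidigo] → [fgvdgo]
Rule D changed 3 position(s).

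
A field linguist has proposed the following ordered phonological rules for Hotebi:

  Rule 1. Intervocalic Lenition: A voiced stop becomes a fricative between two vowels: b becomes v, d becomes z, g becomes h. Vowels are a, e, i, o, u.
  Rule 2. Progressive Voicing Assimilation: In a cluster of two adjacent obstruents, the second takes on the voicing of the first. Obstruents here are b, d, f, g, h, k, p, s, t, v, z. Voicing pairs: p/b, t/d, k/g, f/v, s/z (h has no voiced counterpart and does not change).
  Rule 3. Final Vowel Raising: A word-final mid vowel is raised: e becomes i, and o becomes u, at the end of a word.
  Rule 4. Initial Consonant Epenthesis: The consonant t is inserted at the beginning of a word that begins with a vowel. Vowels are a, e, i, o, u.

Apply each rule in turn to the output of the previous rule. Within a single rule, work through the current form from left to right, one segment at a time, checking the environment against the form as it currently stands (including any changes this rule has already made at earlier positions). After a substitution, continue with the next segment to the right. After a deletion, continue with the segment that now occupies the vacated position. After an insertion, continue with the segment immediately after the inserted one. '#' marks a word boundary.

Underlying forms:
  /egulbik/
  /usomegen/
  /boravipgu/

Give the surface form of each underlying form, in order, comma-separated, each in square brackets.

/egulbik/:
  Rule 1 Intervocalic Lenition: [egulbik] → [ehulbik]
  Rule 2 Progressive Voicing Assimilation: no change — [ehulbik]
  Rule 3 Final Vowel Raising: no change — [ehulbik]
  Rule 4 Initial Consonant Epenthesis: [ehulbik] → [tehulbik]
/usomegen/:
  Rule 1 Intervocalic Lenition: [usomegen] → [usomehen]
  Rule 2 Progressive Voicing Assimilation: no change — [usomehen]
  Rule 3 Final Vowel Raising: no change — [usomehen]
  Rule 4 Initial Consonant Epenthesis: [usomehen] → [tusomehen]
/boravipgu/:
  Rule 1 Intervocalic Lenition: no change — [boravipgu]
  Rule 2 Progressive Voicing Assimilation: [boravipgu] → [boravipku]
  Rule 3 Final Vowel Raising: no change — [boravipku]
  Rule 4 Initial Consonant Epenthesis: no change — [boravipku]

[tehulbik], [tusomehen], [boravipku]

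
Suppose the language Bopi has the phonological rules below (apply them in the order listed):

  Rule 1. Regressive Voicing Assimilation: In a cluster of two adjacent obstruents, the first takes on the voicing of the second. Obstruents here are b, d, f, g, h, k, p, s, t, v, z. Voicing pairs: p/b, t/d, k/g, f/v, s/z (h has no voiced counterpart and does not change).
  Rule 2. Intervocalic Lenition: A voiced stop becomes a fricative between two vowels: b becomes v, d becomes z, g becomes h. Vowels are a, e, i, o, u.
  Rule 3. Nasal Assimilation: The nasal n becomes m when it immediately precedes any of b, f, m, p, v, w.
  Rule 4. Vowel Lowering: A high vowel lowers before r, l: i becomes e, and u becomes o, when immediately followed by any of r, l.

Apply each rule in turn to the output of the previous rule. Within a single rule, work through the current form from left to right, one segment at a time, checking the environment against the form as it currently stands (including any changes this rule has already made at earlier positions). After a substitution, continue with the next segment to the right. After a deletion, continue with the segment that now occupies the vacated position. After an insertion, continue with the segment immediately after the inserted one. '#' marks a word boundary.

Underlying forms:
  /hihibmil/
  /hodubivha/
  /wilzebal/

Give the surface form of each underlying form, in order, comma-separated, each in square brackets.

/hihibmil/:
  Rule 1 Regressive Voicing Assimilation: no change — [hihibmil]
  Rule 2 Intervocalic Lenition: no change — [hihibmil]
  Rule 3 Nasal Assimilation: no change — [hihibmil]
  Rule 4 Vowel Lowering: [hihibmil] → [hihibmel]
/hodubivha/:
  Rule 1 Regressive Voicing Assimilation: [hodubivha] → [hodubifha]
  Rule 2 Intervocalic Lenition: [hodubifha] → [hozuvifha]
  Rule 3 Nasal Assimilation: no change — [hozuvifha]
  Rule 4 Vowel Lowering: no change — [hozuvifha]
/wilzebal/:
  Rule 1 Regressive Voicing Assimilation: no change — [wilzebal]
  Rule 2 Intervocalic Lenition: [wilzebal] → [wilzeval]
  Rule 3 Nasal Assimilation: no change — [wilzeval]
  Rule 4 Vowel Lowering: [wilzeval] → [welzeval]

[hihibmel], [hozuvifha], [welzeval]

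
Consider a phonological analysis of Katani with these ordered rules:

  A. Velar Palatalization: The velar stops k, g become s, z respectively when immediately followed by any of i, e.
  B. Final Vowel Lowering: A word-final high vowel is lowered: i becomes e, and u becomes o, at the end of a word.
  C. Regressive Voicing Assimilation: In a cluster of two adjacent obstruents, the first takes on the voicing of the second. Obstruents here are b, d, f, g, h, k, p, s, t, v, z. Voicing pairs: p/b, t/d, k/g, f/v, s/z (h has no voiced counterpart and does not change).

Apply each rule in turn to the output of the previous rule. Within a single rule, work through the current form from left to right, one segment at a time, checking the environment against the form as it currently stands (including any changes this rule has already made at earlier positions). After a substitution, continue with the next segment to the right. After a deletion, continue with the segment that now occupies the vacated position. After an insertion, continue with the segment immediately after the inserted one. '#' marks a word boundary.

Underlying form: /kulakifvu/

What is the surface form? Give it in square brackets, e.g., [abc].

A Velar Palatalization: [kulakifvu] → [kulasifvu]
B Final Vowel Lowering: [kulasifvu] → [kulasifvo]
C Regressive Voicing Assimilation: [kulasifvo] → [kulasivvo]

[kulasivvo]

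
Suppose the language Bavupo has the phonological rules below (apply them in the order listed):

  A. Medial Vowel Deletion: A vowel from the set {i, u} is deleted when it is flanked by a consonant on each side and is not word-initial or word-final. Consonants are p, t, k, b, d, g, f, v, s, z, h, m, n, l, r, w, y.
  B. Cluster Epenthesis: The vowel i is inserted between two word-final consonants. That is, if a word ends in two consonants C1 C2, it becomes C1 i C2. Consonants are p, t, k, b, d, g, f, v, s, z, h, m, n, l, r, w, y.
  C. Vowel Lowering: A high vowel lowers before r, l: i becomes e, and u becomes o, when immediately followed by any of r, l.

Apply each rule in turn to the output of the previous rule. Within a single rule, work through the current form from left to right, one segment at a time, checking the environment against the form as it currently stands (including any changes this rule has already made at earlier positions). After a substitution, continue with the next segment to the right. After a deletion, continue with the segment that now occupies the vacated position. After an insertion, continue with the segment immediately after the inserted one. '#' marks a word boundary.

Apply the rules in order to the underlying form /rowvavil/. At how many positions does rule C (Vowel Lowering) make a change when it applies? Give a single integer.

A Medial Vowel Deletion: [rowvavil] → [rowvavl]
B Cluster Epenthesis: [rowvavl] → [rowvavil]
C Vowel Lowering: [rowvavil] → [rowvavel]
Rule C changed 1 position(s).

1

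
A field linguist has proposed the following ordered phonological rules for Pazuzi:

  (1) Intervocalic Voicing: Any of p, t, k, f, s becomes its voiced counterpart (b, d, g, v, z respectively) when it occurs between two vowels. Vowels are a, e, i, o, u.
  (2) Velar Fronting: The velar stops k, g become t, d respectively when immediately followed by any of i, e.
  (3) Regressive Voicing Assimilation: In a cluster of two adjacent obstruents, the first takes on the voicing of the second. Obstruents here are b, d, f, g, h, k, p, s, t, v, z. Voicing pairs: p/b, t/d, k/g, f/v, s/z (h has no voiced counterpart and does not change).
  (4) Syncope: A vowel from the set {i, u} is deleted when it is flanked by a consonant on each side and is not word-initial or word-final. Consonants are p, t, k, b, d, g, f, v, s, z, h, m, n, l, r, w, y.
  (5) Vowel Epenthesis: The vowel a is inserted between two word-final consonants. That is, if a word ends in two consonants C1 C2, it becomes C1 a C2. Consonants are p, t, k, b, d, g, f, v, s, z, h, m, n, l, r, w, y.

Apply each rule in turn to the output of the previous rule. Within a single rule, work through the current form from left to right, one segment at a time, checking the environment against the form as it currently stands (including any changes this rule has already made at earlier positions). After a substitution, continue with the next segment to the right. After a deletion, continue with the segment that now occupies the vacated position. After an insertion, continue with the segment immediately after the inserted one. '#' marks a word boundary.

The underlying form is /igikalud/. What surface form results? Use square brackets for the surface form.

[idgalad]

(1) Intervocalic Voicing: [igikalud] → [igigalud]
(2) Velar Fronting: [igigalud] → [idigalud]
(3) Regressive Voicing Assimilation: no change — [idigalud]
(4) Syncope: [idigalud] → [idgald]
(5) Vowel Epenthesis: [idgald] → [idgalad]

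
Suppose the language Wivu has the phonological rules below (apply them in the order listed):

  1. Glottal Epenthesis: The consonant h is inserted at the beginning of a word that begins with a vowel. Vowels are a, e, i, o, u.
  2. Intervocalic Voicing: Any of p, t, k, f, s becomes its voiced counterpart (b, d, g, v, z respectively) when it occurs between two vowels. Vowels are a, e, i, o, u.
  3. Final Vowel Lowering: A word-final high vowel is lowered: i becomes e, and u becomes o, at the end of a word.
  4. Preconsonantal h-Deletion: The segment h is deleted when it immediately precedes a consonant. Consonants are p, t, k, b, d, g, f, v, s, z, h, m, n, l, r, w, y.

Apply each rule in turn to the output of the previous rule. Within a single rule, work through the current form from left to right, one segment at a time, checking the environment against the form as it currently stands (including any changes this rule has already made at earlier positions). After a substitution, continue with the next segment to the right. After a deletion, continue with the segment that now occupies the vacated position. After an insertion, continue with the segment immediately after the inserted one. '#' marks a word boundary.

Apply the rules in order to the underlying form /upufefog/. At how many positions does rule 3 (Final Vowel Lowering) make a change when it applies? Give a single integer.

0

1 Glottal Epenthesis: [upufefog] → [hupufefog]
2 Intervocalic Voicing: [hupufefog] → [hubuvevog]
3 Final Vowel Lowering: no change — [hubuvevog]
4 Preconsonantal h-Deletion: no change — [hubuvevog]
Rule 3 changed 0 position(s).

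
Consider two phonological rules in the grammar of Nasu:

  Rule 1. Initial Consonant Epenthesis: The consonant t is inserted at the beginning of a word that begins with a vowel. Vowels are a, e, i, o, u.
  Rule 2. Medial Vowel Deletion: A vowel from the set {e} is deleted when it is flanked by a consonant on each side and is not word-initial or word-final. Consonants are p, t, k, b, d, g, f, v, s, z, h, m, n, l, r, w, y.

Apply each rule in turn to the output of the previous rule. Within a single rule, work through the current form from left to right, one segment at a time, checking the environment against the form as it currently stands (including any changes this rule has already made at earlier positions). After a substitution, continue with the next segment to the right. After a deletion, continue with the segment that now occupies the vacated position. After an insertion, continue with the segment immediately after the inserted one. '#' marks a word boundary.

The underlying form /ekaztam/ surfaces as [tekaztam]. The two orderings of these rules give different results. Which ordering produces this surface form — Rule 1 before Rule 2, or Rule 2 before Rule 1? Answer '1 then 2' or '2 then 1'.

Order 1 then 2:
  1 Initial Consonant Epenthesis: [ekaztam] → [tekaztam]
  2 Medial Vowel Deletion: [tekaztam] → [tkaztam]
  result: [tkaztam]
Order 2 then 1:
  2 Medial Vowel Deletion: no change — [ekaztam]
  1 Initial Consonant Epenthesis: [ekaztam] → [tekaztam]
  result: [tekaztam]

2 then 1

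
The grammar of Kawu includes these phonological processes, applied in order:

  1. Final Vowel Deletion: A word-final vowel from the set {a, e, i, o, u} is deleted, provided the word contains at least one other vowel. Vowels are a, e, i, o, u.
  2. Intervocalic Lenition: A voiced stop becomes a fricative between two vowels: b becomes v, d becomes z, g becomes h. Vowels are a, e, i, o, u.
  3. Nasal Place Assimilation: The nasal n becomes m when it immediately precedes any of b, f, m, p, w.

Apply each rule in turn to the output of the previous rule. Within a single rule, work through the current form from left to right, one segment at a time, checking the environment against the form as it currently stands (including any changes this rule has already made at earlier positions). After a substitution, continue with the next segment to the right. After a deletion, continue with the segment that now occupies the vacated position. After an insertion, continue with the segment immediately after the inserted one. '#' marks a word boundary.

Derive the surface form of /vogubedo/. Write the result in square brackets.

1 Final Vowel Deletion: [vogubedo] → [vogubed]
2 Intervocalic Lenition: [vogubed] → [vohuved]
3 Nasal Place Assimilation: no change — [vohuved]

[vohuved]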